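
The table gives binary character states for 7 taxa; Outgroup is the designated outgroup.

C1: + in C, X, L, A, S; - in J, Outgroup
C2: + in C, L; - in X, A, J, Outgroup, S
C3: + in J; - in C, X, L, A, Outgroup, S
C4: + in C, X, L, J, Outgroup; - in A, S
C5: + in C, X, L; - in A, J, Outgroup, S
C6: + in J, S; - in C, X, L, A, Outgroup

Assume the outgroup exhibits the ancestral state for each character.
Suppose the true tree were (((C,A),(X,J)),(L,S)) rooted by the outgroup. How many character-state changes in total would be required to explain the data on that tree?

12

Map each character onto (((C,A),(X,J)),(L,S)) (rooted by Outgroup) and count the minimum state changes it requires (Fitch parsimony):
C1: 2; C2: 2; C3: 1; C4: 2; C5: 3; C6: 2.
Total tree length = 12.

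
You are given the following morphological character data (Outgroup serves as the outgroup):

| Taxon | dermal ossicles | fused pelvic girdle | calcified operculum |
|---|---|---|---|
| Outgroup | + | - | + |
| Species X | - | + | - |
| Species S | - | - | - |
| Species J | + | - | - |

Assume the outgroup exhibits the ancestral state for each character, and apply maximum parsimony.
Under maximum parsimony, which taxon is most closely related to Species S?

Species X

Character polarity is set by the outgroup: the derived state is whichever differs from the outgroup's state, so for dermal ossicles, calcified operculum the derived state is '-', and for the remaining characters it is '+'.
dermal ossicles: derived state '-' in Species S and Species X only — synapomorphy for {Species S, Species X}.
fused pelvic girdle (derived state '+') is unique to Species X (autapomorphy; uninformative for grouping).
calcified operculum (derived state '-') is shared by all ingroup taxa — unites the whole ingroup.
Most parsimonious ingroup topology: ((Species X,Species S),Species J).
Species S and Species X form a cherry on this tree, so they are sister taxa.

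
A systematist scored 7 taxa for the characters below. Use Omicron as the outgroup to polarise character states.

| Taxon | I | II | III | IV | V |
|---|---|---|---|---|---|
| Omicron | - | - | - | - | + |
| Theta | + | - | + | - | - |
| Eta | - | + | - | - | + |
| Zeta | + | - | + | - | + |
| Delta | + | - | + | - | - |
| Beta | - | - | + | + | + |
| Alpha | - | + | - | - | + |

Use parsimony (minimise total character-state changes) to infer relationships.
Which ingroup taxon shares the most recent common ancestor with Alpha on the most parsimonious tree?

Eta

Character polarity is set by the outgroup: the derived state is whichever differs from the outgroup's state, so for V the derived state is '-', and for the remaining characters it is '+'.
I (derived state '+') is shared by Delta, Theta, and Zeta — a synapomorphy uniting that clade.
II: derived state '+' in Alpha and Eta only — synapomorphy for {Alpha, Eta}.
Only Beta, Delta, Theta, and Zeta show the derived state '+' for III, supporting them as a clade.
IV: derived state '+' in Beta only — an autapomorphy, so it tells us nothing about relationships among taxa.
Only Delta and Theta show the derived state '-' for V, supporting them as a clade.
Most parsimonious ingroup topology: ((((Theta,Delta),Zeta),Beta),(Eta,Alpha)).
Alpha and Eta form a cherry on this tree, so they are sister taxa.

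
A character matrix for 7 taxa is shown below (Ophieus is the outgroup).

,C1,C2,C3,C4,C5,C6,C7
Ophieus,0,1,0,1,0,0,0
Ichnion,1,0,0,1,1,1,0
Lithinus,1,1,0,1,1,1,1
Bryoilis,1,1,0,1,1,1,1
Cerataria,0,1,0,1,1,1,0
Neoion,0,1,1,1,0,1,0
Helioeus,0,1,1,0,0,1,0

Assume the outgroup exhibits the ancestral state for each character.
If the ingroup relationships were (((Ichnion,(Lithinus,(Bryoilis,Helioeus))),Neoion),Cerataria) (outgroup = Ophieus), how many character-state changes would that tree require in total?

12

Map each character onto (((Ichnion,(Lithinus,(Bryoilis,Helioeus))),Neoion),Cerataria) (rooted by Ophieus) and count the minimum state changes it requires (Fitch parsimony):
C1: 2; C2: 1; C3: 2; C4: 1; C5: 3; C6: 1; C7: 2.
Total tree length = 12.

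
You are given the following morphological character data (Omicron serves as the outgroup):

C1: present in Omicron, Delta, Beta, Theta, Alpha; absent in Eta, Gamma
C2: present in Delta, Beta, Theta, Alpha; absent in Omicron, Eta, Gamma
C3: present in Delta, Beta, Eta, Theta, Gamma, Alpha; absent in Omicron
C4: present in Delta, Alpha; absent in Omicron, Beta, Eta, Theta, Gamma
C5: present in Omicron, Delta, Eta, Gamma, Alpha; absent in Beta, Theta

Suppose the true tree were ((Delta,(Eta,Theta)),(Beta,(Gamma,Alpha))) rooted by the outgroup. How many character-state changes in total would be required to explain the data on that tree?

10

Map each character onto ((Delta,(Eta,Theta)),(Beta,(Gamma,Alpha))) (rooted by Omicron) and count the minimum state changes it requires (Fitch parsimony):
C1: 2; C2: 3; C3: 1; C4: 2; C5: 2.
Total tree length = 10.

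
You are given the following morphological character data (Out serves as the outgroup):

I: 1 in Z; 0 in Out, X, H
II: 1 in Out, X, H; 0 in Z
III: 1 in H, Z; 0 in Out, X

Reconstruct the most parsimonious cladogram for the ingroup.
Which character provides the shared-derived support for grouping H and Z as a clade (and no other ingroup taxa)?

III

Character polarity is set by the outgroup: the derived state is whichever differs from the outgroup's state, so for II the derived state is '0', and for the remaining characters it is '1'.
I (derived state '1') is unique to Z (autapomorphy; uninformative for grouping).
II (derived state '0') is unique to Z (autapomorphy; uninformative for grouping).
III (derived state '1') is shared by H and Z — a synapomorphy uniting that clade.
Most parsimonious ingroup topology: (X,(H,Z)).
The clade {H, Z} is supported by III: its derived state '1' occurs in exactly those taxa and in no other taxon (including the outgroup).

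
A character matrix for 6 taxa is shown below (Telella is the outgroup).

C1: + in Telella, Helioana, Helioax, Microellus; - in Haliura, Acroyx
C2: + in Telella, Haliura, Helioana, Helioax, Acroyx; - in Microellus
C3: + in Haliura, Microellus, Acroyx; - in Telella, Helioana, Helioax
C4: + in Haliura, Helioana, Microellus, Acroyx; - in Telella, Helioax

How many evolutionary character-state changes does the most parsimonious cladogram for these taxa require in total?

Character polarity is set by the outgroup: the derived state is whichever differs from the outgroup's state, so for C1, C2 the derived state is '-', and for the remaining characters it is '+'.
Only Acroyx and Haliura show the derived state '-' for C1, supporting them as a clade.
C2: derived state '-' in Microellus only — an autapomorphy, so it tells us nothing about relationships among taxa.
C3: derived state '+' in Acroyx, Haliura, and Microellus only — synapomorphy for {Acroyx, Haliura, Microellus}.
C4: derived state '+' in Acroyx, Haliura, Helioana, and Microellus only — synapomorphy for {Acroyx, Haliura, Helioana, Microellus}.
Most parsimonious ingroup topology: ((((Haliura,Acroyx),Microellus),Helioana),Helioax).
Changes per character on this tree: C1: 1; C2: 1; C3: 1; C4: 1.
Total = 4.

4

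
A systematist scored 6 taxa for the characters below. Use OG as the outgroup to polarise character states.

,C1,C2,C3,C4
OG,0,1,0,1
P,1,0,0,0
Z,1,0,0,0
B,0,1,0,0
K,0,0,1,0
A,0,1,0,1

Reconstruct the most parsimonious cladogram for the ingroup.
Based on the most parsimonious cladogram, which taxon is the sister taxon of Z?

P

Character polarity is set by the outgroup: the derived state is whichever differs from the outgroup's state, so for C2, C4 the derived state is '0', and for the remaining characters it is '1'.
Only P and Z show the derived state '1' for C1, supporting them as a clade.
C2 (derived state '0') is shared by K, P, and Z — a synapomorphy uniting that clade.
C3 (derived state '1') is unique to K (autapomorphy; uninformative for grouping).
C4 (derived state '0') is shared by B, K, P, and Z — a synapomorphy uniting that clade.
Most parsimonious ingroup topology: ((((P,Z),K),B),A).
Z and P form a cherry on this tree, so they are sister taxa.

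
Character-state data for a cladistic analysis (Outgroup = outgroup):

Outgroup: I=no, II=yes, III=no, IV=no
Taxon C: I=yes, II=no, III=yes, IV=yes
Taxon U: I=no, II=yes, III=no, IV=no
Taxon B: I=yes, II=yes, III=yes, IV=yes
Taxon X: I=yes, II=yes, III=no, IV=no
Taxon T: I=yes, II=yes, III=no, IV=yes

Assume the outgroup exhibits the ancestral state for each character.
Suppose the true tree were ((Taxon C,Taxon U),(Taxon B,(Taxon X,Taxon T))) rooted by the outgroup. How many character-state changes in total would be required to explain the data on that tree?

Map each character onto ((Taxon C,Taxon U),(Taxon B,(Taxon X,Taxon T))) (rooted by Outgroup) and count the minimum state changes it requires (Fitch parsimony):
I: 2; II: 1; III: 2; IV: 3.
Total tree length = 8.

8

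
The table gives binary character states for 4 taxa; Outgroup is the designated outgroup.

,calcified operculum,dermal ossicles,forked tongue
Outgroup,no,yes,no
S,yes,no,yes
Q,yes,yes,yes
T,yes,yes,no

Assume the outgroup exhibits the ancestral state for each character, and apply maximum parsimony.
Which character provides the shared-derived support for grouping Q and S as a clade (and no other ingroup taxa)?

Character polarity is set by the outgroup: the derived state is whichever differs from the outgroup's state, so for dermal ossicles the derived state is 'no', and for the remaining characters it is 'yes'.
calcified operculum (derived state 'yes') is shared by all ingroup taxa — unites the whole ingroup.
dermal ossicles (derived state 'no') is unique to S (autapomorphy; uninformative for grouping).
forked tongue (derived state 'yes') is shared by Q and S — a synapomorphy uniting that clade.
Most parsimonious ingroup topology: ((S,Q),T).
The clade {Q, S} is supported by forked tongue: its derived state 'yes' occurs in exactly those taxa and in no other taxon (including the outgroup).

forked tongue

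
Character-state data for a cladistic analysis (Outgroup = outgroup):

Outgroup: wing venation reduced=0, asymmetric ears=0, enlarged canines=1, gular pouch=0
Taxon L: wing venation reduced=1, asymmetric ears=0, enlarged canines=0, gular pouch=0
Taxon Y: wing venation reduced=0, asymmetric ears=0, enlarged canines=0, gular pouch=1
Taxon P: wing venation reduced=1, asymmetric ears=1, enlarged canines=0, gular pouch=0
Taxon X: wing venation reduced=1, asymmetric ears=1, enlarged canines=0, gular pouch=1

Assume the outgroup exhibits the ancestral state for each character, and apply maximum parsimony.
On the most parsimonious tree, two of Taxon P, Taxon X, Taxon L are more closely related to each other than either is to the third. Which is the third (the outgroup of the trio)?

Taxon L

Character polarity is set by the outgroup: the derived state is whichever differs from the outgroup's state, so for enlarged canines the derived state is '0', and for the remaining characters it is '1'.
wing venation reduced: derived state '1' in Taxon L, Taxon P, and Taxon X only — synapomorphy for {Taxon L, Taxon P, Taxon X}.
asymmetric ears: derived state '1' in Taxon P and Taxon X only — synapomorphy for {Taxon P, Taxon X}.
All ingroup taxa share the derived state '0' for enlarged canines; it defines the ingroup but does not resolve relationships within it.
gular pouch groups Taxon X and Taxon Y, which is incompatible with the clades supported by the remaining characters; treating it as convergent (homoplasy) costs fewer steps than any alternative tree.
Most parsimonious ingroup topology: ((Taxon L,(Taxon P,Taxon X)),Taxon Y).
Taxon X and Taxon P share a more recent common ancestor with each other than either does with Taxon L, so Taxon L is the least closely related of the three.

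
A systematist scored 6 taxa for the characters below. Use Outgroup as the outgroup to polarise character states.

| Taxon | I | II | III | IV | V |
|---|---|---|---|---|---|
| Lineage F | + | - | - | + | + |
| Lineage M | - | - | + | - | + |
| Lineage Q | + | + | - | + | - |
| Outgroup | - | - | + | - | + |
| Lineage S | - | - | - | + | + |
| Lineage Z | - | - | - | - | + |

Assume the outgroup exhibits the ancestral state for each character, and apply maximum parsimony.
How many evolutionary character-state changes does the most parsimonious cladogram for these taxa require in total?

Character polarity is set by the outgroup: the derived state is whichever differs from the outgroup's state, so for III, V the derived state is '-', and for the remaining characters it is '+'.
I: derived state '+' in Lineage F and Lineage Q only — synapomorphy for {Lineage F, Lineage Q}.
II: derived state '+' in Lineage Q only — an autapomorphy, so it tells us nothing about relationships among taxa.
Only Lineage F, Lineage Q, Lineage S, and Lineage Z show the derived state '-' for III, supporting them as a clade.
IV (derived state '+') is shared by Lineage F, Lineage Q, and Lineage S — a synapomorphy uniting that clade.
V: derived state '-' in Lineage Q only — an autapomorphy, so it tells us nothing about relationships among taxa.
Most parsimonious ingroup topology: ((((Lineage F,Lineage Q),Lineage S),Lineage Z),Lineage M).
Changes per character on this tree: I: 1; II: 1; III: 1; IV: 1; V: 1.
Total = 5.

5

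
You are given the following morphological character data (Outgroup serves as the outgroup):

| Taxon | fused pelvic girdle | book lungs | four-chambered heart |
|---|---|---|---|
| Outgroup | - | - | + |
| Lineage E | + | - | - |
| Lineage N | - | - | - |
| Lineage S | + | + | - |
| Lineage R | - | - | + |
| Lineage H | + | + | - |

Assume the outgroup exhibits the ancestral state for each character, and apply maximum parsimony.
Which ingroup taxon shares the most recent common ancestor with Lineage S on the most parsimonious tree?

Character polarity is set by the outgroup: the derived state is whichever differs from the outgroup's state, so for four-chambered heart the derived state is '-', and for the remaining characters it is '+'.
Only Lineage E, Lineage H, and Lineage S show the derived state '+' for fused pelvic girdle, supporting them as a clade.
book lungs (derived state '+') is shared by Lineage H and Lineage S — a synapomorphy uniting that clade.
Only Lineage E, Lineage H, Lineage N, and Lineage S show the derived state '-' for four-chambered heart, supporting them as a clade.
Most parsimonious ingroup topology: (((Lineage E,(Lineage S,Lineage H)),Lineage N),Lineage R).
Lineage S and Lineage H form a cherry on this tree, so they are sister taxa.

Lineage H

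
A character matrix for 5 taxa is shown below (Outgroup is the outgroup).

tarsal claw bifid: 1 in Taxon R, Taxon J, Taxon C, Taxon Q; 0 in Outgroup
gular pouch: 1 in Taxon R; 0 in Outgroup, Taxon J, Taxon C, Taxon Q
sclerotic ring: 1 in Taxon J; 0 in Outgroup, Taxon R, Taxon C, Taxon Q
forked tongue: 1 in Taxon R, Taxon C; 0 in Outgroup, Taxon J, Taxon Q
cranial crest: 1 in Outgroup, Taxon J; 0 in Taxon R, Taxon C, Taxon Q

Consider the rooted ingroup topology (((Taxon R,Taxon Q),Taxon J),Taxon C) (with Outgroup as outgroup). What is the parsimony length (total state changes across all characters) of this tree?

Map each character onto (((Taxon R,Taxon Q),Taxon J),Taxon C) (rooted by Outgroup) and count the minimum state changes it requires (Fitch parsimony):
tarsal claw bifid: 1; gular pouch: 1; sclerotic ring: 1; forked tongue: 2; cranial crest: 2.
Total tree length = 7.

7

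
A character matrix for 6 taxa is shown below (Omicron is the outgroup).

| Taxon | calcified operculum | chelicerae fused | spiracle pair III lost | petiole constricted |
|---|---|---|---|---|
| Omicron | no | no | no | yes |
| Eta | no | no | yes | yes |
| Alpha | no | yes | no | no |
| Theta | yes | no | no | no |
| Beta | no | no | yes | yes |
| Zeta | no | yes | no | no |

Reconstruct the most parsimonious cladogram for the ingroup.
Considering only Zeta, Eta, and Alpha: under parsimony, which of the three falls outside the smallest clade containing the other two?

Eta

Character polarity is set by the outgroup: the derived state is whichever differs from the outgroup's state, so for petiole constricted the derived state is 'no', and for the remaining characters it is 'yes'.
calcified operculum (derived state 'yes') is unique to Theta (autapomorphy; uninformative for grouping).
chelicerae fused: derived state 'yes' in Alpha and Zeta only — synapomorphy for {Alpha, Zeta}.
Only Beta and Eta show the derived state 'yes' for spiracle pair III lost, supporting them as a clade.
petiole constricted: derived state 'no' in Alpha, Theta, and Zeta only — synapomorphy for {Alpha, Theta, Zeta}.
Most parsimonious ingroup topology: ((Eta,Beta),((Alpha,Zeta),Theta)).
Zeta and Alpha share a more recent common ancestor with each other than either does with Eta, so Eta is the least closely related of the three.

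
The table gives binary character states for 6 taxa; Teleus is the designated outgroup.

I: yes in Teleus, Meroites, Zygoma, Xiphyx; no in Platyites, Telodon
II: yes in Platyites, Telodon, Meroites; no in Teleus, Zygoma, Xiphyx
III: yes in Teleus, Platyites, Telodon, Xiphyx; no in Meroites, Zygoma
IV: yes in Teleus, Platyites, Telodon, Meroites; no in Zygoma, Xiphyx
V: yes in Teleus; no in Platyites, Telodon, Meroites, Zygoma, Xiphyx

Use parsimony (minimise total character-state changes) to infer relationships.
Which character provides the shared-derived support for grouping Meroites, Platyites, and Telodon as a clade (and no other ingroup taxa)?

Character polarity is set by the outgroup: the derived state is whichever differs from the outgroup's state, so for I, III, IV, V the derived state is 'no', and for the remaining characters it is 'yes'.
I: derived state 'no' in Platyites and Telodon only — synapomorphy for {Platyites, Telodon}.
II (derived state 'yes') is shared by Meroites, Platyites, and Telodon — a synapomorphy uniting that clade.
III (state 'no') occurs in Meroites and Zygoma but conflicts with the nesting implied by the other characters — most parsimoniously interpreted as homoplasy.
IV (derived state 'no') is shared by Xiphyx and Zygoma — a synapomorphy uniting that clade.
V (derived state 'no') is shared by all ingroup taxa — unites the whole ingroup.
Most parsimonious ingroup topology: (((Platyites,Telodon),Meroites),(Zygoma,Xiphyx)).
The clade {Meroites, Platyites, Telodon} is supported by II: its derived state 'yes' occurs in exactly those taxa and in no other taxon (including the outgroup).

II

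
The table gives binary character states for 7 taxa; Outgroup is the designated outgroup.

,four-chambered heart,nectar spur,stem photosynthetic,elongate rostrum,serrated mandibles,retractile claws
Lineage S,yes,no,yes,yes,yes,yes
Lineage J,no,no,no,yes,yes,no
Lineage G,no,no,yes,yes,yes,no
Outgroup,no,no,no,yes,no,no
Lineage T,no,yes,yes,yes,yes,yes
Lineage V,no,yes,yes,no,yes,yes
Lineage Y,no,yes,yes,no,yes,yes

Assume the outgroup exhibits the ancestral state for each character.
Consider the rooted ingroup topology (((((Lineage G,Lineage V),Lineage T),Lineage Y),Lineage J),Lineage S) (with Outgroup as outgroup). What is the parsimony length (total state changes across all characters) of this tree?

Map each character onto (((((Lineage G,Lineage V),Lineage T),Lineage Y),Lineage J),Lineage S) (rooted by Outgroup) and count the minimum state changes it requires (Fitch parsimony):
four-chambered heart: 1; nectar spur: 2; stem photosynthetic: 2; elongate rostrum: 2; serrated mandibles: 1; retractile claws: 3.
Total tree length = 11.

11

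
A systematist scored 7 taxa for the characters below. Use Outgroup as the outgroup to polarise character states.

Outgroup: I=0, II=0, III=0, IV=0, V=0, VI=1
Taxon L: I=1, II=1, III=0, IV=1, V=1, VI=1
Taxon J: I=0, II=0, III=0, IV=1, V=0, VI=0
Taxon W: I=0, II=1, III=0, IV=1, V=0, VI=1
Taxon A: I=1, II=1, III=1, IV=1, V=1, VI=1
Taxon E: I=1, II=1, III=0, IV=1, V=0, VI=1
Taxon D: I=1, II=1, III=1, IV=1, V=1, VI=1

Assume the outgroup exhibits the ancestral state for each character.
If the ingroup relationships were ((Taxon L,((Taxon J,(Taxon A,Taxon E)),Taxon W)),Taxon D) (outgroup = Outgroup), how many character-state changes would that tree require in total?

Map each character onto ((Taxon L,((Taxon J,(Taxon A,Taxon E)),Taxon W)),Taxon D) (rooted by Outgroup) and count the minimum state changes it requires (Fitch parsimony):
I: 3; II: 2; III: 2; IV: 1; V: 3; VI: 1.
Total tree length = 12.

12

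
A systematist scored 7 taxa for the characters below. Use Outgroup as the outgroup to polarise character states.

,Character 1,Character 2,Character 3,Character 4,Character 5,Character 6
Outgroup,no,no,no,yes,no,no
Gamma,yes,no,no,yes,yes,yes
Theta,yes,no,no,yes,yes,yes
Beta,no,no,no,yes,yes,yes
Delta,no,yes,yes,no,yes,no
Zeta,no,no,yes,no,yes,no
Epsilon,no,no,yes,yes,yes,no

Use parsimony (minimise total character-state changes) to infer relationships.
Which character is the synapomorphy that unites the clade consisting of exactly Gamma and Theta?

Character 1

Character polarity is set by the outgroup: the derived state is whichever differs from the outgroup's state, so for Character 4 the derived state is 'no', and for the remaining characters it is 'yes'.
Only Gamma and Theta show the derived state 'yes' for Character 1, supporting them as a clade.
Character 2: derived state 'yes' in Delta only — an autapomorphy, so it tells us nothing about relationships among taxa.
Character 3: derived state 'yes' in Delta, Epsilon, and Zeta only — synapomorphy for {Delta, Epsilon, Zeta}.
Only Delta and Zeta show the derived state 'no' for Character 4, supporting them as a clade.
All ingroup taxa share the derived state 'yes' for Character 5; it defines the ingroup but does not resolve relationships within it.
Character 6: derived state 'yes' in Beta, Gamma, and Theta only — synapomorphy for {Beta, Gamma, Theta}.
Most parsimonious ingroup topology: (((Gamma,Theta),Beta),((Delta,Zeta),Epsilon)).
The clade {Gamma, Theta} is supported by Character 1: its derived state 'yes' occurs in exactly those taxa and in no other taxon (including the outgroup).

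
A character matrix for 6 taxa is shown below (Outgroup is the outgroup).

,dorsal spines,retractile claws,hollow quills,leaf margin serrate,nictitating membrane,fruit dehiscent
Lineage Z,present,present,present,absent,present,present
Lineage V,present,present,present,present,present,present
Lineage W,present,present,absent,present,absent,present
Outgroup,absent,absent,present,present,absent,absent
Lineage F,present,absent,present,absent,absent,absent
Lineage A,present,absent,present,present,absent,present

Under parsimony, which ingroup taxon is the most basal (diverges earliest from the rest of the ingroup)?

Character polarity is set by the outgroup: the derived state is whichever differs from the outgroup's state, so for hollow quills, leaf margin serrate the derived state is 'absent', and for the remaining characters it is 'present'.
dorsal spines (derived state 'present') is shared by all ingroup taxa — unites the whole ingroup.
Only Lineage V, Lineage W, and Lineage Z show the derived state 'present' for retractile claws, supporting them as a clade.
hollow quills: derived state 'absent' in Lineage W only — an autapomorphy, so it tells us nothing about relationships among taxa.
leaf margin serrate (state 'absent') occurs in Lineage F and Lineage Z but conflicts with the nesting implied by the other characters — most parsimoniously interpreted as homoplasy.
nictitating membrane: derived state 'present' in Lineage V and Lineage Z only — synapomorphy for {Lineage V, Lineage Z}.
fruit dehiscent (derived state 'present') is shared by Lineage A, Lineage V, Lineage W, and Lineage Z — a synapomorphy uniting that clade.
Most parsimonious ingroup topology: ((((Lineage V,Lineage Z),Lineage W),Lineage A),Lineage F).
Lineage F is sister to the clade containing all other ingroup taxa, so it is the earliest-diverging (most basal) ingroup lineage.

Lineage F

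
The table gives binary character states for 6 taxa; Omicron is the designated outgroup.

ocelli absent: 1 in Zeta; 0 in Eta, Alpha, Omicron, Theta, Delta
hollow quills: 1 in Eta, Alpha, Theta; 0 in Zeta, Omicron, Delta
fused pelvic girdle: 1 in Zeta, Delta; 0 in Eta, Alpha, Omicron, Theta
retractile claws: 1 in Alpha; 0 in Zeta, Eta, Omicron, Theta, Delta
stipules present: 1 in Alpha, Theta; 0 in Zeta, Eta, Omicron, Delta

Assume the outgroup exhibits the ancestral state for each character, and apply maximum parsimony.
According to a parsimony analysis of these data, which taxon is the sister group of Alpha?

Theta

The outgroup has state '0' for every character, so '1' is the derived state throughout.
ocelli absent: derived state '1' in Zeta only — an autapomorphy, so it tells us nothing about relationships among taxa.
hollow quills (derived state '1') is shared by Alpha, Eta, and Theta — a synapomorphy uniting that clade.
fused pelvic girdle: derived state '1' in Delta and Zeta only — synapomorphy for {Delta, Zeta}.
retractile claws (derived state '1') is unique to Alpha (autapomorphy; uninformative for grouping).
stipules present (derived state '1') is shared by Alpha and Theta — a synapomorphy uniting that clade.
Most parsimonious ingroup topology: ((Delta,Zeta),((Alpha,Theta),Eta)).
Alpha and Theta form a cherry on this tree, so they are sister taxa.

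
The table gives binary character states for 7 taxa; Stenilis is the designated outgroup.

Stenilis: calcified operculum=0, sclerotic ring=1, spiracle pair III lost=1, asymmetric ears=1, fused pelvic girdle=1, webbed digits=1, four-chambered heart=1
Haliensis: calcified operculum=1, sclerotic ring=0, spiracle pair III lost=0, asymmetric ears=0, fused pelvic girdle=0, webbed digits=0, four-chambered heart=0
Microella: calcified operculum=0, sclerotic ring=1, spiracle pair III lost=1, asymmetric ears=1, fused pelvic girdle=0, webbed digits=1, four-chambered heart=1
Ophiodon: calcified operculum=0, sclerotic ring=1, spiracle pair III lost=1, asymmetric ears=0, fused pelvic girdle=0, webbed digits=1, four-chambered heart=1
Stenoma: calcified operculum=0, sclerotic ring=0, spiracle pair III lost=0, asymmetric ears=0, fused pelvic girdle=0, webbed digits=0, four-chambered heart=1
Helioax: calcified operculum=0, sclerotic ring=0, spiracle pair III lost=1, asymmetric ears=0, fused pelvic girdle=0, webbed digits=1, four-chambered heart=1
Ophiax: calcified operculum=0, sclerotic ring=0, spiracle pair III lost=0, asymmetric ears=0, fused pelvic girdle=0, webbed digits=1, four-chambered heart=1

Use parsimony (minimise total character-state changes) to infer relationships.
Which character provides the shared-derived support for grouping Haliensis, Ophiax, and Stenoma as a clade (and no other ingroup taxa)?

spiracle pair III lost

Character polarity is set by the outgroup: the derived state is whichever differs from the outgroup's state, so for sclerotic ring, spiracle pair III lost, asymmetric ears, fused pelvic girdle, webbed digits, four-chambered heart the derived state is '0', and for the remaining characters it is '1'.
calcified operculum: derived state '1' in Haliensis only — an autapomorphy, so it tells us nothing about relationships among taxa.
sclerotic ring: derived state '0' in Haliensis, Helioax, Ophiax, and Stenoma only — synapomorphy for {Haliensis, Helioax, Ophiax, Stenoma}.
spiracle pair III lost (derived state '0') is shared by Haliensis, Ophiax, and Stenoma — a synapomorphy uniting that clade.
asymmetric ears (derived state '0') is shared by Haliensis, Helioax, Ophiax, Ophiodon, and Stenoma — a synapomorphy uniting that clade.
fused pelvic girdle (derived state '0') is shared by all ingroup taxa — unites the whole ingroup.
webbed digits (derived state '0') is shared by Haliensis and Stenoma — a synapomorphy uniting that clade.
four-chambered heart: derived state '0' in Haliensis only — an autapomorphy, so it tells us nothing about relationships among taxa.
Most parsimonious ingroup topology: (((((Haliensis,Stenoma),Ophiax),Helioax),Ophiodon),Microella).
The clade {Haliensis, Ophiax, Stenoma} is supported by spiracle pair III lost: its derived state '0' occurs in exactly those taxa and in no other taxon (including the outgroup).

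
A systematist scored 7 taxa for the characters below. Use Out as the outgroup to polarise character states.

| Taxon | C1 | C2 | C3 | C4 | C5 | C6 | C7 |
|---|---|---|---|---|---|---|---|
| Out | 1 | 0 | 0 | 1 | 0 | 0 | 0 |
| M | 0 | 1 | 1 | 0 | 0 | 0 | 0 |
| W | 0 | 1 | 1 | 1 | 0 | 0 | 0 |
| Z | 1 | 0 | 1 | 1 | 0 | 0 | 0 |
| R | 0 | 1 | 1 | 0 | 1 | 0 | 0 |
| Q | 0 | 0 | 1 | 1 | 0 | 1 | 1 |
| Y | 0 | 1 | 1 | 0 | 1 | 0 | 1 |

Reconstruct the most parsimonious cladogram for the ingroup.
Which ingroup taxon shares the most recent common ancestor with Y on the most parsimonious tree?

Character polarity is set by the outgroup: the derived state is whichever differs from the outgroup's state, so for C1, C4 the derived state is '0', and for the remaining characters it is '1'.
C1: derived state '0' in M, Q, R, W, and Y only — synapomorphy for {M, Q, R, W, Y}.
C2: derived state '1' in M, R, W, and Y only — synapomorphy for {M, R, W, Y}.
All ingroup taxa share the derived state '1' for C3; it defines the ingroup but does not resolve relationships within it.
Only M, R, and Y show the derived state '0' for C4, supporting them as a clade.
Only R and Y show the derived state '1' for C5, supporting them as a clade.
C6: derived state '1' in Q only — an autapomorphy, so it tells us nothing about relationships among taxa.
C7 (state '1') occurs in Q and Y but conflicts with the nesting implied by the other characters — most parsimoniously interpreted as homoplasy.
Most parsimonious ingroup topology: ((((M,(R,Y)),W),Q),Z).
Y and R form a cherry on this tree, so they are sister taxa.

R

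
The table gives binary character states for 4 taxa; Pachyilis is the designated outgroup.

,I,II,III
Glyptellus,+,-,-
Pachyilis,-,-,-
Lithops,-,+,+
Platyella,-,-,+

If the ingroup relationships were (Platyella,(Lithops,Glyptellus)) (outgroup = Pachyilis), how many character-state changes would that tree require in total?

4

Map each character onto (Platyella,(Lithops,Glyptellus)) (rooted by Pachyilis) and count the minimum state changes it requires (Fitch parsimony):
I: 1; II: 1; III: 2.
Total tree length = 4.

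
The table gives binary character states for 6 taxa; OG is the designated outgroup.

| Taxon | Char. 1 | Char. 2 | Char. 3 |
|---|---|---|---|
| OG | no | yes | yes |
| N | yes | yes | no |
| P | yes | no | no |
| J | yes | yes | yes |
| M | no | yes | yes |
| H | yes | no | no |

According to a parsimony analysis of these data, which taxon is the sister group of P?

Character polarity is set by the outgroup: the derived state is whichever differs from the outgroup's state, so for Char. 2, Char. 3 the derived state is 'no', and for the remaining characters it is 'yes'.
Char. 1: derived state 'yes' in H, J, N, and P only — synapomorphy for {H, J, N, P}.
Only H and P show the derived state 'no' for Char. 2, supporting them as a clade.
Only H, N, and P show the derived state 'no' for Char. 3, supporting them as a clade.
Most parsimonious ingroup topology: (((N,(P,H)),J),M).
P and H form a cherry on this tree, so they are sister taxa.

H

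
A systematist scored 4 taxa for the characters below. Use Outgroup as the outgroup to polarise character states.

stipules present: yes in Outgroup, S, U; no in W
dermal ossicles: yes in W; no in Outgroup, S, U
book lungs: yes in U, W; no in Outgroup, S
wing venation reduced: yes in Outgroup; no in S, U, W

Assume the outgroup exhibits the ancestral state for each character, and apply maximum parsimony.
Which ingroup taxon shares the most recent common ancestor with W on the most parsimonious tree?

Character polarity is set by the outgroup: the derived state is whichever differs from the outgroup's state, so for stipules present, wing venation reduced the derived state is 'no', and for the remaining characters it is 'yes'.
stipules present: derived state 'no' in W only — an autapomorphy, so it tells us nothing about relationships among taxa.
dermal ossicles (derived state 'yes') is unique to W (autapomorphy; uninformative for grouping).
book lungs: derived state 'yes' in U and W only — synapomorphy for {U, W}.
All ingroup taxa share the derived state 'no' for wing venation reduced; it defines the ingroup but does not resolve relationships within it.
Most parsimonious ingroup topology: (S,(U,W)).
W and U form a cherry on this tree, so they are sister taxa.

U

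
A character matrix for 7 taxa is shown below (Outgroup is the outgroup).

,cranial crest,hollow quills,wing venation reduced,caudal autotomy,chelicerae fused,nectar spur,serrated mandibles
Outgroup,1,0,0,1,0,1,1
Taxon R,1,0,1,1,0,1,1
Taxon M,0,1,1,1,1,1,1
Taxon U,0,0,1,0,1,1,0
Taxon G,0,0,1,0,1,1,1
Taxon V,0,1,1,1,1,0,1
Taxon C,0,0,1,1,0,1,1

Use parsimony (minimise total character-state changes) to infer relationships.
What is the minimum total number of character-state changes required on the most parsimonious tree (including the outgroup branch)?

Character polarity is set by the outgroup: the derived state is whichever differs from the outgroup's state, so for cranial crest, caudal autotomy, nectar spur, serrated mandibles the derived state is '0', and for the remaining characters it is '1'.
cranial crest: derived state '0' in Taxon C, Taxon G, Taxon M, Taxon U, and Taxon V only — synapomorphy for {Taxon C, Taxon G, Taxon M, Taxon U, Taxon V}.
Only Taxon M and Taxon V show the derived state '1' for hollow quills, supporting them as a clade.
wing venation reduced (derived state '1') is shared by all ingroup taxa — unites the whole ingroup.
caudal autotomy: derived state '0' in Taxon G and Taxon U only — synapomorphy for {Taxon G, Taxon U}.
chelicerae fused: derived state '1' in Taxon G, Taxon M, Taxon U, and Taxon V only — synapomorphy for {Taxon G, Taxon M, Taxon U, Taxon V}.
nectar spur (derived state '0') is unique to Taxon V (autapomorphy; uninformative for grouping).
serrated mandibles (derived state '0') is unique to Taxon U (autapomorphy; uninformative for grouping).
Most parsimonious ingroup topology: (Taxon R,(((Taxon M,Taxon V),(Taxon U,Taxon G)),Taxon C)).
Changes per character on this tree: cranial crest: 1; hollow quills: 1; wing venation reduced: 1; caudal autotomy: 1; chelicerae fused: 1; nectar spur: 1; serrated mandibles: 1.
Total = 7.

7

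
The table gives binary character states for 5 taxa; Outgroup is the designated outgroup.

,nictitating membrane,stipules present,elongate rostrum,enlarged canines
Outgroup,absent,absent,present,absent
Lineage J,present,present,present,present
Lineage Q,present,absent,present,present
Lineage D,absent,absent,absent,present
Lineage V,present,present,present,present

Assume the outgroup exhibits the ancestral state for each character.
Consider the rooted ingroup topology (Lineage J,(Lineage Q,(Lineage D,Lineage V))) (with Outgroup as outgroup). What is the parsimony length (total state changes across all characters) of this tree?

6

Map each character onto (Lineage J,(Lineage Q,(Lineage D,Lineage V))) (rooted by Outgroup) and count the minimum state changes it requires (Fitch parsimony):
nictitating membrane: 2; stipules present: 2; elongate rostrum: 1; enlarged canines: 1.
Total tree length = 6.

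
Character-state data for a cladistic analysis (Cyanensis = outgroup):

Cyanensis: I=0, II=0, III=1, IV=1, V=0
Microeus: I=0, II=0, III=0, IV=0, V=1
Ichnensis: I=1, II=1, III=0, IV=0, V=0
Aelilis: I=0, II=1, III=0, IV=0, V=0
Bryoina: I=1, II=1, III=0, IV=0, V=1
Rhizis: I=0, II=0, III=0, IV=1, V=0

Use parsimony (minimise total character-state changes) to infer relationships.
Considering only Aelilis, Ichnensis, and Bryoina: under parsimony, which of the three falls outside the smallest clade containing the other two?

Character polarity is set by the outgroup: the derived state is whichever differs from the outgroup's state, so for III, IV the derived state is '0', and for the remaining characters it is '1'.
I: derived state '1' in Bryoina and Ichnensis only — synapomorphy for {Bryoina, Ichnensis}.
II (derived state '1') is shared by Aelilis, Bryoina, and Ichnensis — a synapomorphy uniting that clade.
III (derived state '0') is shared by all ingroup taxa — unites the whole ingroup.
IV: derived state '0' in Aelilis, Bryoina, Ichnensis, and Microeus only — synapomorphy for {Aelilis, Bryoina, Ichnensis, Microeus}.
V (state '1') occurs in Bryoina and Microeus but conflicts with the nesting implied by the other characters — most parsimoniously interpreted as homoplasy.
Most parsimonious ingroup topology: ((Microeus,((Ichnensis,Bryoina),Aelilis)),Rhizis).
Ichnensis and Bryoina share a more recent common ancestor with each other than either does with Aelilis, so Aelilis is the least closely related of the three.

Aelilis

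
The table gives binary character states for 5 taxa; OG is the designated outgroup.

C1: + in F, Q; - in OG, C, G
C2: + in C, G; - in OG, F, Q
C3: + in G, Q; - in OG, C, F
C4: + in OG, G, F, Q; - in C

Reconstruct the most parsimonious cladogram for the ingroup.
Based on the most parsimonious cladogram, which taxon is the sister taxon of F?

Q

Character polarity is set by the outgroup: the derived state is whichever differs from the outgroup's state, so for C4 the derived state is '-', and for the remaining characters it is '+'.
C1: derived state '+' in F and Q only — synapomorphy for {F, Q}.
Only C and G show the derived state '+' for C2, supporting them as a clade.
C3 groups G and Q, which is incompatible with the clades supported by the remaining characters; treating it as convergent (homoplasy) costs fewer steps than any alternative tree.
C4: derived state '-' in C only — an autapomorphy, so it tells us nothing about relationships among taxa.
Most parsimonious ingroup topology: ((C,G),(F,Q)).
F and Q form a cherry on this tree, so they are sister taxa.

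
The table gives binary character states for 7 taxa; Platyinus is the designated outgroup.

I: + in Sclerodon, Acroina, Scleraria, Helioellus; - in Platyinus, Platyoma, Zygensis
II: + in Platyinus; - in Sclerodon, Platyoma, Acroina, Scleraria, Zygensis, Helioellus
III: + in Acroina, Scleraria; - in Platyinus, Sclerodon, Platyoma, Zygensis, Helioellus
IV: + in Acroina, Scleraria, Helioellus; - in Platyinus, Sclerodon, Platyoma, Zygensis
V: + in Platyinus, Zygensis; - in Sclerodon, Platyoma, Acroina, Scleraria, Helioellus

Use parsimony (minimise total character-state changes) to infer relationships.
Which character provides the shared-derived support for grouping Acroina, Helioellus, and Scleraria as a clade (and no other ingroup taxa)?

Character polarity is set by the outgroup: the derived state is whichever differs from the outgroup's state, so for II, V the derived state is '-', and for the remaining characters it is '+'.
I: derived state '+' in Acroina, Helioellus, Scleraria, and Sclerodon only — synapomorphy for {Acroina, Helioellus, Scleraria, Sclerodon}.
II (derived state '-') is shared by all ingroup taxa — unites the whole ingroup.
III: derived state '+' in Acroina and Scleraria only — synapomorphy for {Acroina, Scleraria}.
IV (derived state '+') is shared by Acroina, Helioellus, and Scleraria — a synapomorphy uniting that clade.
Only Acroina, Helioellus, Platyoma, Scleraria, and Sclerodon show the derived state '-' for V, supporting them as a clade.
Most parsimonious ingroup topology: (((Sclerodon,((Acroina,Scleraria),Helioellus)),Platyoma),Zygensis).
The clade {Acroina, Helioellus, Scleraria} is supported by IV: its derived state '+' occurs in exactly those taxa and in no other taxon (including the outgroup).

IV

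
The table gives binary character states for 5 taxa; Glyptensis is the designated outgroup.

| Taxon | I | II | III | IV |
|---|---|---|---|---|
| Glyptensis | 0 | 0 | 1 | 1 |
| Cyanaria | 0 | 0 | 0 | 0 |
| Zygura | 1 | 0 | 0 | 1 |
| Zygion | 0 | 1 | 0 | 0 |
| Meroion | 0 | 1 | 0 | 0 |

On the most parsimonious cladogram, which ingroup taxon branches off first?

Zygura

Character polarity is set by the outgroup: the derived state is whichever differs from the outgroup's state, so for III, IV the derived state is '0', and for the remaining characters it is '1'.
I (derived state '1') is unique to Zygura (autapomorphy; uninformative for grouping).
II (derived state '1') is shared by Meroion and Zygion — a synapomorphy uniting that clade.
III (derived state '0') is shared by all ingroup taxa — unites the whole ingroup.
Only Cyanaria, Meroion, and Zygion show the derived state '0' for IV, supporting them as a clade.
Most parsimonious ingroup topology: ((Cyanaria,(Zygion,Meroion)),Zygura).
Zygura is sister to the clade containing all other ingroup taxa, so it is the earliest-diverging (most basal) ingroup lineage.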